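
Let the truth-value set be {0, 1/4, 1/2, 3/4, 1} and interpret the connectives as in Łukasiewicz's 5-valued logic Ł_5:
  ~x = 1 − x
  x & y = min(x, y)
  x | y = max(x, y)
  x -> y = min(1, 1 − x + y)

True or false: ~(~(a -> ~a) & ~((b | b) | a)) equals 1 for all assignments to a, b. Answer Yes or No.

No

Counterexample: take a = 3/4, b = 0.
~a = ~3/4 = 1/4
a -> ~a = 3/4 -> 1/4 = 1/2
~(a -> ~a) = ~1/2 = 1/2
b | b = 0 | 0 = 0
(b | b) | a = 0 | 3/4 = 3/4
~((b | b) | a) = ~3/4 = 1/4
~(a -> ~a) & ~((b | b) | a) = 1/2 & 1/4 = 1/4
~(~(a -> ~a) & ~((b | b) | a)) = ~1/4 = 3/4
This gives 3/4 ≠ 1.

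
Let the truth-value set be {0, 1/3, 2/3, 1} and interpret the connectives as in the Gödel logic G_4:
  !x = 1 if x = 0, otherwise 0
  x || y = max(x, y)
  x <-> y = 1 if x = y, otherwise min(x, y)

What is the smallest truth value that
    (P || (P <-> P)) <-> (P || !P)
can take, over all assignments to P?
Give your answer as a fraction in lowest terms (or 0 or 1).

Take P = 1/3:
P <-> P = 1/3 <-> 1/3 = 1
P || (P <-> P) = 1/3 || 1 = 1
!P = !1/3 = 0
P || !P = 1/3 || 0 = 1/3
(P || (P <-> P)) <-> (P || !P) = 1 <-> 1/3 = 1/3
No assignment yields a value below 1/3, so this is the minimum.

1/3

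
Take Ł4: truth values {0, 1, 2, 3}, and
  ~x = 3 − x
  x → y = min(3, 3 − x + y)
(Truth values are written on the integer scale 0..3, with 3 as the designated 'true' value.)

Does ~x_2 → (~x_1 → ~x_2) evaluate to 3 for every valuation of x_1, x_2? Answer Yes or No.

x_1 = 0, x_2 = 0 ↦ 3
x_1 = 0, x_2 = 1 ↦ 3
x_1 = 0, x_2 = 2 ↦ 3
x_1 = 0, x_2 = 3 ↦ 3
x_1 = 1, x_2 = 0 ↦ 3
x_1 = 1, x_2 = 1 ↦ 3
x_1 = 1, x_2 = 2 ↦ 3
x_1 = 1, x_2 = 3 ↦ 3
x_1 = 2, x_2 = 0 ↦ 3
x_1 = 2, x_2 = 1 ↦ 3
x_1 = 2, x_2 = 2 ↦ 3
x_1 = 2, x_2 = 3 ↦ 3
x_1 = 3, x_2 = 0 ↦ 3
x_1 = 3, x_2 = 1 ↦ 3
x_1 = 3, x_2 = 2 ↦ 3
x_1 = 3, x_2 = 3 ↦ 3
Every assignment gives a value ≥ 3.

Yes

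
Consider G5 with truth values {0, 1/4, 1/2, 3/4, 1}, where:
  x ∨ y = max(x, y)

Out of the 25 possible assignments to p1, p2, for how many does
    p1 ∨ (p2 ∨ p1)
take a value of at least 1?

value 1: 9 assignments (counts)
value 3/4: 7 assignments
value 1/2: 5 assignments
value 1/4: 3 assignments
value 0: 1 assignment
So 9 of the 25 assignments meet the threshold.

9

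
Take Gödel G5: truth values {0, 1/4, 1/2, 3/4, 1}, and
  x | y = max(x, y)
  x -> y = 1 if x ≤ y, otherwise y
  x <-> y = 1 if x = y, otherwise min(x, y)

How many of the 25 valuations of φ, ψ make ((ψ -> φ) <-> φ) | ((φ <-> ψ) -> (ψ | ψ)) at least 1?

21

value 1: 21 assignments (counts)
value 3/4: 1 assignment
value 1/2: 1 assignment
value 1/4: 1 assignment
value 0: 1 assignment
So 21 of the 25 assignments meet the threshold.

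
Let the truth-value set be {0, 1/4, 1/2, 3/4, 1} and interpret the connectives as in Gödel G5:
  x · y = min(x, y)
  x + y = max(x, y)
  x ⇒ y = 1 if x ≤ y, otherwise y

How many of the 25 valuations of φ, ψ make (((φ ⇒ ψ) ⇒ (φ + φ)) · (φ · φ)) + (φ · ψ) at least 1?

value 1: 5 assignments (counts)
value 3/4: 5 assignments
value 1/2: 5 assignments
value 1/4: 5 assignments
value 0: 5 assignments
So 5 of the 25 assignments meet the threshold.

5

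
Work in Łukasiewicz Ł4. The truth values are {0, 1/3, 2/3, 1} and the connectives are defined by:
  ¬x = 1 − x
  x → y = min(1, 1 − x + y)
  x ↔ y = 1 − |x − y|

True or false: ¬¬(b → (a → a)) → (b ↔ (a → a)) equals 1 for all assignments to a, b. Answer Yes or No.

Counterexample: take a = 0, b = 0.
a → a = 0 → 0 = 1
b → (a → a) = 0 → 1 = 1
¬(b → (a → a)) = ¬1 = 0
¬¬(b → (a → a)) = ¬0 = 1
a → a = 0 → 0 = 1
b ↔ (a → a) = 0 ↔ 1 = 0
¬¬(b → (a → a)) → (b ↔ (a → a)) = 1 → 0 = 0
This gives 0 ≠ 1.

No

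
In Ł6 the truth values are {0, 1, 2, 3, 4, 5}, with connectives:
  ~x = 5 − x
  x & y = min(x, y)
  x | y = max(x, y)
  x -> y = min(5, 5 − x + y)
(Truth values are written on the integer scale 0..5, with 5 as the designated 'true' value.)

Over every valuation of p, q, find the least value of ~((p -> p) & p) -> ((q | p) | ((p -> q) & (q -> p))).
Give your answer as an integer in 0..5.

3

Take p = 0, q = 2:
p -> p = 0 -> 0 = 5
(p -> p) & p = 5 & 0 = 0
~((p -> p) & p) = ~0 = 5
q | p = 2 | 0 = 2
p -> q = 0 -> 2 = 5
q -> p = 2 -> 0 = 3
(p -> q) & (q -> p) = 5 & 3 = 3
(q | p) | ((p -> q) & (q -> p)) = 2 | 3 = 3
~((p -> p) & p) -> ((q | p) | ((p -> q) & (q -> p))) = 5 -> 3 = 3
No assignment yields a value below 3, so this is the minimum.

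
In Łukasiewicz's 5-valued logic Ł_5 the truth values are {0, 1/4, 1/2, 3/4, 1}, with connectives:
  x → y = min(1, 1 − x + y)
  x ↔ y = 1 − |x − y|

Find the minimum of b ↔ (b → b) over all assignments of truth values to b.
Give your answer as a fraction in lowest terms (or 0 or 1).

0

Take b = 0:
b → b = 0 → 0 = 1
b ↔ (b → b) = 0 ↔ 1 = 0
No assignment yields a value below 0, so this is the minimum.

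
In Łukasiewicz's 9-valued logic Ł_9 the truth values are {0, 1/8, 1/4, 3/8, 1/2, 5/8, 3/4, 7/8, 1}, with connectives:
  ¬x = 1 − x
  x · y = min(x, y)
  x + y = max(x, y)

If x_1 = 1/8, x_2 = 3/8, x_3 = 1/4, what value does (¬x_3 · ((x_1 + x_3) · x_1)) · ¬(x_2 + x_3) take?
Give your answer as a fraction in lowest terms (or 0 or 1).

¬x_3 = ¬1/4 = 3/4
x_1 + x_3 = 1/8 + 1/4 = 1/4
(x_1 + x_3) · x_1 = 1/4 · 1/8 = 1/8
¬x_3 · ((x_1 + x_3) · x_1) = 3/4 · 1/8 = 1/8
x_2 + x_3 = 3/8 + 1/4 = 3/8
¬(x_2 + x_3) = ¬3/8 = 5/8
(¬x_3 · ((x_1 + x_3) · x_1)) · ¬(x_2 + x_3) = 1/8 · 5/8 = 1/8

1/8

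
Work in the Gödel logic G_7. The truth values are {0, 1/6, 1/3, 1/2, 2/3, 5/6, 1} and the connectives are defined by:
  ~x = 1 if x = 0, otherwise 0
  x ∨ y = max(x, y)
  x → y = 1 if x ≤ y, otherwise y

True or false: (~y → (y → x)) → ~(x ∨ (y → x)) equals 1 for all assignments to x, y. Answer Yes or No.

Counterexample: take x = 0, y = 0.
~y = ~0 = 1
y → x = 0 → 0 = 1
~y → (y → x) = 1 → 1 = 1
y → x = 0 → 0 = 1
x ∨ (y → x) = 0 ∨ 1 = 1
~(x ∨ (y → x)) = ~1 = 0
(~y → (y → x)) → ~(x ∨ (y → x)) = 1 → 0 = 0
This gives 0 ≠ 1.

No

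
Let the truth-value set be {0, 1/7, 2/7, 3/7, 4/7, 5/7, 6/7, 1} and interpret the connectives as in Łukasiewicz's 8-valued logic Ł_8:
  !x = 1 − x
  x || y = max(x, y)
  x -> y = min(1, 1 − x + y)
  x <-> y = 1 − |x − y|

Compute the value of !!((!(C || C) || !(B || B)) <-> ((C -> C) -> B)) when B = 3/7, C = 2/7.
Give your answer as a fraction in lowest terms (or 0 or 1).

C || C = 2/7 || 2/7 = 2/7
!(C || C) = !2/7 = 5/7
B || B = 3/7 || 3/7 = 3/7
!(B || B) = !3/7 = 4/7
!(C || C) || !(B || B) = 5/7 || 4/7 = 5/7
C -> C = 2/7 -> 2/7 = 1
(C -> C) -> B = 1 -> 3/7 = 3/7
(!(C || C) || !(B || B)) <-> ((C -> C) -> B) = 5/7 <-> 3/7 = 5/7
!((!(C || C) || !(B || B)) <-> ((C -> C) -> B)) = !5/7 = 2/7
!!((!(C || C) || !(B || B)) <-> ((C -> C) -> B)) = !2/7 = 5/7

5/7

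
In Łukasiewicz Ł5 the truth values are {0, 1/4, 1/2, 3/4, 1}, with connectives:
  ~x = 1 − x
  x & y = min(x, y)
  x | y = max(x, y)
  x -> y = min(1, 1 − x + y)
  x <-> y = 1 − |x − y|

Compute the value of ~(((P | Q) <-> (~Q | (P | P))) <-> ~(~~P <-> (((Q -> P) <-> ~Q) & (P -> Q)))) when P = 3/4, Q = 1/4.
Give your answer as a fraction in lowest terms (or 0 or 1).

P | Q = 3/4 | 1/4 = 3/4
~Q = ~1/4 = 3/4
P | P = 3/4 | 3/4 = 3/4
~Q | (P | P) = 3/4 | 3/4 = 3/4
(P | Q) <-> (~Q | (P | P)) = 3/4 <-> 3/4 = 1
~P = ~3/4 = 1/4
~~P = ~1/4 = 3/4
Q -> P = 1/4 -> 3/4 = 1
~Q = ~1/4 = 3/4
(Q -> P) <-> ~Q = 1 <-> 3/4 = 3/4
P -> Q = 3/4 -> 1/4 = 1/2
((Q -> P) <-> ~Q) & (P -> Q) = 3/4 & 1/2 = 1/2
~~P <-> (((Q -> P) <-> ~Q) & (P -> Q)) = 3/4 <-> 1/2 = 3/4
~(~~P <-> (((Q -> P) <-> ~Q) & (P -> Q))) = ~3/4 = 1/4
((P | Q) <-> (~Q | (P | P))) <-> ~(~~P <-> (((Q -> P) <-> ~Q) & (P -> Q))) = 1 <-> 1/4 = 1/4
~(((P | Q) <-> (~Q | (P | P))) <-> ~(~~P <-> (((Q -> P) <-> ~Q) & (P -> Q)))) = ~1/4 = 3/4

3/4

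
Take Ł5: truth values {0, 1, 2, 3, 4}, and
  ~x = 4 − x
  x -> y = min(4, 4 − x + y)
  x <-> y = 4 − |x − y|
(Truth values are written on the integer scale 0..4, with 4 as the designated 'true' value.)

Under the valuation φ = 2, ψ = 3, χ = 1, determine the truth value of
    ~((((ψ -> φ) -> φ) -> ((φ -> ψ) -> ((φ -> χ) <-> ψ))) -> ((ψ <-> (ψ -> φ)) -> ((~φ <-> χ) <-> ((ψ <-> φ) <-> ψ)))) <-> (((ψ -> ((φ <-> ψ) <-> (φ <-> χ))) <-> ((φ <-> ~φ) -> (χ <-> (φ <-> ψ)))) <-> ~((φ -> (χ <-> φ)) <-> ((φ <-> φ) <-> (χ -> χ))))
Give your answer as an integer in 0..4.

ψ -> φ = 3 -> 2 = 3
(ψ -> φ) -> φ = 3 -> 2 = 3
φ -> ψ = 2 -> 3 = 4
φ -> χ = 2 -> 1 = 3
(φ -> χ) <-> ψ = 3 <-> 3 = 4
(φ -> ψ) -> ((φ -> χ) <-> ψ) = 4 -> 4 = 4
((ψ -> φ) -> φ) -> ((φ -> ψ) -> ((φ -> χ) <-> ψ)) = 3 -> 4 = 4
ψ -> φ = 3 -> 2 = 3
ψ <-> (ψ -> φ) = 3 <-> 3 = 4
~φ = ~2 = 2
~φ <-> χ = 2 <-> 1 = 3
ψ <-> φ = 3 <-> 2 = 3
(ψ <-> φ) <-> ψ = 3 <-> 3 = 4
(~φ <-> χ) <-> ((ψ <-> φ) <-> ψ) = 3 <-> 4 = 3
(ψ <-> (ψ -> φ)) -> ((~φ <-> χ) <-> ((ψ <-> φ) <-> ψ)) = 4 -> 3 = 3
(((ψ -> φ) -> φ) -> ((φ -> ψ) -> ((φ -> χ) <-> ψ))) -> ((ψ <-> (ψ -> φ)) -> ((~φ <-> χ) <-> ((ψ <-> φ) <-> ψ))) = 4 -> 3 = 3
~((((ψ -> φ) -> φ) -> ((φ -> ψ) -> ((φ -> χ) <-> ψ))) -> ((ψ <-> (ψ -> φ)) -> ((~φ <-> χ) <-> ((ψ <-> φ) <-> ψ)))) = ~3 = 1
φ <-> ψ = 2 <-> 3 = 3
φ <-> χ = 2 <-> 1 = 3
(φ <-> ψ) <-> (φ <-> χ) = 3 <-> 3 = 4
ψ -> ((φ <-> ψ) <-> (φ <-> χ)) = 3 -> 4 = 4
~φ = ~2 = 2
φ <-> ~φ = 2 <-> 2 = 4
φ <-> ψ = 2 <-> 3 = 3
χ <-> (φ <-> ψ) = 1 <-> 3 = 2
(φ <-> ~φ) -> (χ <-> (φ <-> ψ)) = 4 -> 2 = 2
(ψ -> ((φ <-> ψ) <-> (φ <-> χ))) <-> ((φ <-> ~φ) -> (χ <-> (φ <-> ψ))) = 4 <-> 2 = 2
χ <-> φ = 1 <-> 2 = 3
φ -> (χ <-> φ) = 2 -> 3 = 4
φ <-> φ = 2 <-> 2 = 4
χ -> χ = 1 -> 1 = 4
(φ <-> φ) <-> (χ -> χ) = 4 <-> 4 = 4
(φ -> (χ <-> φ)) <-> ((φ <-> φ) <-> (χ -> χ)) = 4 <-> 4 = 4
~((φ -> (χ <-> φ)) <-> ((φ <-> φ) <-> (χ -> χ))) = ~4 = 0
((ψ -> ((φ <-> ψ) <-> (φ <-> χ))) <-> ((φ <-> ~φ) -> (χ <-> (φ <-> ψ)))) <-> ~((φ -> (χ <-> φ)) <-> ((φ <-> φ) <-> (χ -> χ))) = 2 <-> 0 = 2
~((((ψ -> φ) -> φ) -> ((φ -> ψ) -> ((φ -> χ) <-> ψ))) -> ((ψ <-> (ψ -> φ)) -> ((~φ <-> χ) <-> ((ψ <-> φ) <-> ψ)))) <-> (((ψ -> ((φ <-> ψ) <-> (φ <-> χ))) <-> ((φ <-> ~φ) -> (χ <-> (φ <-> ψ)))) <-> ~((φ -> (χ <-> φ)) <-> ((φ <-> φ) <-> (χ -> χ)))) = 1 <-> 2 = 3

3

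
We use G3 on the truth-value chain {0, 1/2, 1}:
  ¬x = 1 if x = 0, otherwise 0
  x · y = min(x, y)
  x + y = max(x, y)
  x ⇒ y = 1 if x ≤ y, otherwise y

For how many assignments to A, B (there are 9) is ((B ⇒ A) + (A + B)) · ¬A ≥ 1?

A = 0, B = 0 ↦ 1  ≥
A = 0, B = 1/2 ↦ 1/2  <
A = 0, B = 1 ↦ 1  ≥
A = 1/2, B = 0 ↦ 0  <
A = 1/2, B = 1/2 ↦ 0  <
A = 1/2, B = 1 ↦ 0  <
A = 1, B = 0 ↦ 0  <
A = 1, B = 1/2 ↦ 0  <
A = 1, B = 1 ↦ 0  <
So 2 of the 9 assignments meet the threshold.

2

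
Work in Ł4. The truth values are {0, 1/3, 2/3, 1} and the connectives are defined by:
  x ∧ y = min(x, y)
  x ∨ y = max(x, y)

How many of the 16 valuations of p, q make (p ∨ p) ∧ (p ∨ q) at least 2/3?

8

p = 0, q = 0 ↦ 0  <
p = 0, q = 1/3 ↦ 0  <
p = 0, q = 2/3 ↦ 0  <
p = 0, q = 1 ↦ 0  <
p = 1/3, q = 0 ↦ 1/3  <
p = 1/3, q = 1/3 ↦ 1/3  <
p = 1/3, q = 2/3 ↦ 1/3  <
p = 1/3, q = 1 ↦ 1/3  <
p = 2/3, q = 0 ↦ 2/3  ≥
p = 2/3, q = 1/3 ↦ 2/3  ≥
p = 2/3, q = 2/3 ↦ 2/3  ≥
p = 2/3, q = 1 ↦ 2/3  ≥
p = 1, q = 0 ↦ 1  ≥
p = 1, q = 1/3 ↦ 1  ≥
p = 1, q = 2/3 ↦ 1  ≥
p = 1, q = 1 ↦ 1  ≥
So 8 of the 16 assignments meet the threshold.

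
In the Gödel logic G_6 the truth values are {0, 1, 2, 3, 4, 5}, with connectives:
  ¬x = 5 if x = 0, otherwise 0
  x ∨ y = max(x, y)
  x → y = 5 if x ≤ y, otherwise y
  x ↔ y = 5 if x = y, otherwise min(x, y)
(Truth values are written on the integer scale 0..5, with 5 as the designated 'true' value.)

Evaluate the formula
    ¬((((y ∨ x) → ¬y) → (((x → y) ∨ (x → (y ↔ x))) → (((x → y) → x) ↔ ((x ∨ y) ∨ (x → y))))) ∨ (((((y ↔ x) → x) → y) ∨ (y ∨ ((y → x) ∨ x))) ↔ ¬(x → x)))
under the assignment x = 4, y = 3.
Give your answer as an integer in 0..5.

0

y ∨ x = 3 ∨ 4 = 4
¬y = ¬3 = 0
(y ∨ x) → ¬y = 4 → 0 = 0
x → y = 4 → 3 = 3
y ↔ x = 3 ↔ 4 = 3
x → (y ↔ x) = 4 → 3 = 3
(x → y) ∨ (x → (y ↔ x)) = 3 ∨ 3 = 3
x → y = 4 → 3 = 3
(x → y) → x = 3 → 4 = 5
x ∨ y = 4 ∨ 3 = 4
x → y = 4 → 3 = 3
(x ∨ y) ∨ (x → y) = 4 ∨ 3 = 4
((x → y) → x) ↔ ((x ∨ y) ∨ (x → y)) = 5 ↔ 4 = 4
((x → y) ∨ (x → (y ↔ x))) → (((x → y) → x) ↔ ((x ∨ y) ∨ (x → y))) = 3 → 4 = 5
((y ∨ x) → ¬y) → (((x → y) ∨ (x → (y ↔ x))) → (((x → y) → x) ↔ ((x ∨ y) ∨ (x → y)))) = 0 → 5 = 5
y ↔ x = 3 ↔ 4 = 3
(y ↔ x) → x = 3 → 4 = 5
((y ↔ x) → x) → y = 5 → 3 = 3
y → x = 3 → 4 = 5
(y → x) ∨ x = 5 ∨ 4 = 5
y ∨ ((y → x) ∨ x) = 3 ∨ 5 = 5
(((y ↔ x) → x) → y) ∨ (y ∨ ((y → x) ∨ x)) = 3 ∨ 5 = 5
x → x = 4 → 4 = 5
¬(x → x) = ¬5 = 0
((((y ↔ x) → x) → y) ∨ (y ∨ ((y → x) ∨ x))) ↔ ¬(x → x) = 5 ↔ 0 = 0
(((y ∨ x) → ¬y) → (((x → y) ∨ (x → (y ↔ x))) → (((x → y) → x) ↔ ((x ∨ y) ∨ (x → y))))) ∨ (((((y ↔ x) → x) → y) ∨ (y ∨ ((y → x) ∨ x))) ↔ ¬(x → x)) = 5 ∨ 0 = 5
¬((((y ∨ x) → ¬y) → (((x → y) ∨ (x → (y ↔ x))) → (((x → y) → x) ↔ ((x ∨ y) ∨ (x → y))))) ∨ (((((y ↔ x) → x) → y) ∨ (y ∨ ((y → x) ∨ x))) ↔ ¬(x → x))) = ¬5 = 0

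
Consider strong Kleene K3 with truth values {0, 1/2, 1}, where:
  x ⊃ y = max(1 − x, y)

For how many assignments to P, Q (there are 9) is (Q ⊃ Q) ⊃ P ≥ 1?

3

P = 0, Q = 0 ↦ 0  <
P = 0, Q = 1/2 ↦ 1/2  <
P = 0, Q = 1 ↦ 0  <
P = 1/2, Q = 0 ↦ 1/2  <
P = 1/2, Q = 1/2 ↦ 1/2  <
P = 1/2, Q = 1 ↦ 1/2  <
P = 1, Q = 0 ↦ 1  ≥
P = 1, Q = 1/2 ↦ 1  ≥
P = 1, Q = 1 ↦ 1  ≥
So 3 of the 9 assignments meet the threshold.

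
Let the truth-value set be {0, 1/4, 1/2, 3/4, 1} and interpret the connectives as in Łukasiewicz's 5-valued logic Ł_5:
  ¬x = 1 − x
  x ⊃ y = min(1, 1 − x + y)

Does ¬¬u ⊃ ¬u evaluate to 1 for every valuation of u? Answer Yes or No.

Counterexample: take u = 3/4.
¬u = ¬3/4 = 1/4
¬¬u = ¬1/4 = 3/4
¬u = ¬3/4 = 1/4
¬¬u ⊃ ¬u = 3/4 ⊃ 1/4 = 1/2
This gives 1/2 ≠ 1.

No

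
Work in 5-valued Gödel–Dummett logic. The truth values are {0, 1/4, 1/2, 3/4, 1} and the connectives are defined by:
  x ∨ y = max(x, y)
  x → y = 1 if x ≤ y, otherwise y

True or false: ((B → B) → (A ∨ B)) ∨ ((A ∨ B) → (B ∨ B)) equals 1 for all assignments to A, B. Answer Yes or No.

No

Counterexample: take A = 1/4, B = 0.
B → B = 0 → 0 = 1
A ∨ B = 1/4 ∨ 0 = 1/4
(B → B) → (A ∨ B) = 1 → 1/4 = 1/4
A ∨ B = 1/4 ∨ 0 = 1/4
B ∨ B = 0 ∨ 0 = 0
(A ∨ B) → (B ∨ B) = 1/4 → 0 = 0
((B → B) → (A ∨ B)) ∨ ((A ∨ B) → (B ∨ B)) = 1/4 ∨ 0 = 1/4
This gives 1/4 ≠ 1.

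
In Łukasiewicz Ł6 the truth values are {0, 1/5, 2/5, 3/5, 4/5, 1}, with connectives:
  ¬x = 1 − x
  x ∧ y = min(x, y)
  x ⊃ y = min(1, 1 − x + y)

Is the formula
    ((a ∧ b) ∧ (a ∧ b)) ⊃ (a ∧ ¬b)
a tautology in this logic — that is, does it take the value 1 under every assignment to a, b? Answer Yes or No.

Counterexample: take a = 1/5, b = 1.
a ∧ b = 1/5 ∧ 1 = 1/5
a ∧ b = 1/5 ∧ 1 = 1/5
(a ∧ b) ∧ (a ∧ b) = 1/5 ∧ 1/5 = 1/5
¬b = ¬1 = 0
a ∧ ¬b = 1/5 ∧ 0 = 0
((a ∧ b) ∧ (a ∧ b)) ⊃ (a ∧ ¬b) = 1/5 ⊃ 0 = 4/5
This gives 4/5 ≠ 1.

No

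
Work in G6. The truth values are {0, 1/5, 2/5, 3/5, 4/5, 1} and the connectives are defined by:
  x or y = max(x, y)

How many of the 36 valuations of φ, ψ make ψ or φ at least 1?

value 1: 11 assignments (counts)
value 4/5: 9 assignments
value 3/5: 7 assignments
value 2/5: 5 assignments
value 1/5: 3 assignments
value 0: 1 assignment
So 11 of the 36 assignments meet the threshold.

11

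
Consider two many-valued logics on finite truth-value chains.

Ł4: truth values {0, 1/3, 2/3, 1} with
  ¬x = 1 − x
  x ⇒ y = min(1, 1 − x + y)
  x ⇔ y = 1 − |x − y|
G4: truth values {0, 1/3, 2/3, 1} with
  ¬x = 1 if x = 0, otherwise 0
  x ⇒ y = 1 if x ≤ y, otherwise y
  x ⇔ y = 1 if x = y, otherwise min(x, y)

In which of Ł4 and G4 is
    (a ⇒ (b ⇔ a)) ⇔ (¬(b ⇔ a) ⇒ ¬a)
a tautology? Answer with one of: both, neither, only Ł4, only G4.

only Ł4

In Ł4: every assignment gives 1 — tautology.
In G4: at a = 2/3, b = 1/3 the value is 1/3 — not a tautology.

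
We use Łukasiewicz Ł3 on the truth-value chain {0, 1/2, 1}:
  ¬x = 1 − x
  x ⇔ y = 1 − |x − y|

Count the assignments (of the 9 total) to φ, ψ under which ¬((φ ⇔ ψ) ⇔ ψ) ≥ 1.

φ = 0, ψ = 0 ↦ 1  ≥
φ = 0, ψ = 1/2 ↦ 0  <
φ = 0, ψ = 1 ↦ 1  ≥
φ = 1/2, ψ = 0 ↦ 1/2  <
φ = 1/2, ψ = 1/2 ↦ 1/2  <
φ = 1/2, ψ = 1 ↦ 1/2  <
φ = 1, ψ = 0 ↦ 0  <
φ = 1, ψ = 1/2 ↦ 0  <
φ = 1, ψ = 1 ↦ 0  <
So 2 of the 9 assignments meet the threshold.

2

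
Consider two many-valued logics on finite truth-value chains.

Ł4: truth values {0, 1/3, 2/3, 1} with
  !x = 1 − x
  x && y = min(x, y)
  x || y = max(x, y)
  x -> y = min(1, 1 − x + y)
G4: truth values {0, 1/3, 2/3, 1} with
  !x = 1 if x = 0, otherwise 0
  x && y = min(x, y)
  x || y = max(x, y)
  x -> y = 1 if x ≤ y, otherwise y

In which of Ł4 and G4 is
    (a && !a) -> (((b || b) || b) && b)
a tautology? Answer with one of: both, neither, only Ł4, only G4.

only G4

In Ł4: at a = 1/3, b = 0 the value is 2/3 — not a tautology.
In G4: every assignment gives 1 — tautology.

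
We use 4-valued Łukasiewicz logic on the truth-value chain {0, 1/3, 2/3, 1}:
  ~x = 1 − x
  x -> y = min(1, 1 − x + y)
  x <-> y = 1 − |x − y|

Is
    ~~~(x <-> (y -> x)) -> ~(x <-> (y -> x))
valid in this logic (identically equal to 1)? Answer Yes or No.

x = 0, y = 0 ↦ 1
x = 0, y = 1/3 ↦ 1
x = 0, y = 2/3 ↦ 1
x = 0, y = 1 ↦ 1
x = 1/3, y = 0 ↦ 1
x = 1/3, y = 1/3 ↦ 1
x = 1/3, y = 2/3 ↦ 1
x = 1/3, y = 1 ↦ 1
x = 2/3, y = 0 ↦ 1
x = 2/3, y = 1/3 ↦ 1
x = 2/3, y = 2/3 ↦ 1
x = 2/3, y = 1 ↦ 1
x = 1, y = 0 ↦ 1
x = 1, y = 1/3 ↦ 1
x = 1, y = 2/3 ↦ 1
x = 1, y = 1 ↦ 1
Every assignment gives a value ≥ 1.

Yes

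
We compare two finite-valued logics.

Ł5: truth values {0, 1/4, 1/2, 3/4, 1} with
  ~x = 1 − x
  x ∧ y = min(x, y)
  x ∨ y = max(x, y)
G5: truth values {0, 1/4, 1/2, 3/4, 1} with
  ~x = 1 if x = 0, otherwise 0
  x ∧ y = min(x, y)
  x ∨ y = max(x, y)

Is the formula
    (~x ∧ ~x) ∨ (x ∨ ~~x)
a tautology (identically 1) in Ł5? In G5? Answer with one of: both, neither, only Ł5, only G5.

In Ł5: at x = 1/4 the value is 3/4 — not a tautology.
In G5: every assignment gives 1 — tautology.

only G5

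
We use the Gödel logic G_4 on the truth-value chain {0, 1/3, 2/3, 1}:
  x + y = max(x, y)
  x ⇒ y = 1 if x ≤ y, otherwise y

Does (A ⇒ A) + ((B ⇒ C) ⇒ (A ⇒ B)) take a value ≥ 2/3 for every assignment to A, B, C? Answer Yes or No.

At A = 2/3, B = 1/3, C = 2/3, for instance:
A ⇒ A = 2/3 ⇒ 2/3 = 1
B ⇒ C = 1/3 ⇒ 2/3 = 1
A ⇒ B = 2/3 ⇒ 1/3 = 1/3
(B ⇒ C) ⇒ (A ⇒ B) = 1 ⇒ 1/3 = 1/3
(A ⇒ A) + ((B ⇒ C) ⇒ (A ⇒ B)) = 1 + 1/3 = 1
and checking the remaining 63 assignments likewise gives ≥ 2/3 in every case.

Yes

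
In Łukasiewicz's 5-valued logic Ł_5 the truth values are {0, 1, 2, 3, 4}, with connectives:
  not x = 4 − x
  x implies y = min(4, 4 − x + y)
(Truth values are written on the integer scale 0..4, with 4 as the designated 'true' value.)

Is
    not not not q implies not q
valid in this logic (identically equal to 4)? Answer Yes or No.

Yes

q = 0 ↦ 4
q = 1 ↦ 4
q = 2 ↦ 4
q = 3 ↦ 4
q = 4 ↦ 4
Every assignment gives a value ≥ 4.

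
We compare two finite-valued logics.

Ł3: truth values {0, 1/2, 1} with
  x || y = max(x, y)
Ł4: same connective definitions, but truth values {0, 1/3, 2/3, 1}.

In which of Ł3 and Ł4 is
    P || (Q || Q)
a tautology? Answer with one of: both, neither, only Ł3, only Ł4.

neither

In Ł3: at P = 0, Q = 0 the value is 0 — not a tautology.
In Ł4: at P = 0, Q = 0 the value is 0 — not a tautology.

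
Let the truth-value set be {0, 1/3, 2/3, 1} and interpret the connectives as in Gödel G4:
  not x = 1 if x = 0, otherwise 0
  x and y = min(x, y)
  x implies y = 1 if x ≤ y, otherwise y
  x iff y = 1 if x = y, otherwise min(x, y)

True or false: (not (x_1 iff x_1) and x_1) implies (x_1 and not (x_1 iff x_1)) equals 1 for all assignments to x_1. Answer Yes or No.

Yes

x_1 = 0 ↦ 1
x_1 = 1/3 ↦ 1
x_1 = 2/3 ↦ 1
x_1 = 1 ↦ 1
Every assignment gives a value ≥ 1.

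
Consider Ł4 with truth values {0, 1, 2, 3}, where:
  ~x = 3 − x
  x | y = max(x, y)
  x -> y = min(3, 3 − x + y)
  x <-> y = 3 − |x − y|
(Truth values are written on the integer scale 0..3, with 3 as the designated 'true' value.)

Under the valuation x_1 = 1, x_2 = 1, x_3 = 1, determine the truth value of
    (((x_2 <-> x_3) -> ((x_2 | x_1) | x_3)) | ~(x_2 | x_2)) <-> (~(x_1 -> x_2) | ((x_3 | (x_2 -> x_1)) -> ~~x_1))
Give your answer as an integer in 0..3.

2

x_2 <-> x_3 = 1 <-> 1 = 3
x_2 | x_1 = 1 | 1 = 1
(x_2 | x_1) | x_3 = 1 | 1 = 1
(x_2 <-> x_3) -> ((x_2 | x_1) | x_3) = 3 -> 1 = 1
x_2 | x_2 = 1 | 1 = 1
~(x_2 | x_2) = ~1 = 2
((x_2 <-> x_3) -> ((x_2 | x_1) | x_3)) | ~(x_2 | x_2) = 1 | 2 = 2
x_1 -> x_2 = 1 -> 1 = 3
~(x_1 -> x_2) = ~3 = 0
x_2 -> x_1 = 1 -> 1 = 3
x_3 | (x_2 -> x_1) = 1 | 3 = 3
~x_1 = ~1 = 2
~~x_1 = ~2 = 1
(x_3 | (x_2 -> x_1)) -> ~~x_1 = 3 -> 1 = 1
~(x_1 -> x_2) | ((x_3 | (x_2 -> x_1)) -> ~~x_1) = 0 | 1 = 1
(((x_2 <-> x_3) -> ((x_2 | x_1) | x_3)) | ~(x_2 | x_2)) <-> (~(x_1 -> x_2) | ((x_3 | (x_2 -> x_1)) -> ~~x_1)) = 2 <-> 1 = 2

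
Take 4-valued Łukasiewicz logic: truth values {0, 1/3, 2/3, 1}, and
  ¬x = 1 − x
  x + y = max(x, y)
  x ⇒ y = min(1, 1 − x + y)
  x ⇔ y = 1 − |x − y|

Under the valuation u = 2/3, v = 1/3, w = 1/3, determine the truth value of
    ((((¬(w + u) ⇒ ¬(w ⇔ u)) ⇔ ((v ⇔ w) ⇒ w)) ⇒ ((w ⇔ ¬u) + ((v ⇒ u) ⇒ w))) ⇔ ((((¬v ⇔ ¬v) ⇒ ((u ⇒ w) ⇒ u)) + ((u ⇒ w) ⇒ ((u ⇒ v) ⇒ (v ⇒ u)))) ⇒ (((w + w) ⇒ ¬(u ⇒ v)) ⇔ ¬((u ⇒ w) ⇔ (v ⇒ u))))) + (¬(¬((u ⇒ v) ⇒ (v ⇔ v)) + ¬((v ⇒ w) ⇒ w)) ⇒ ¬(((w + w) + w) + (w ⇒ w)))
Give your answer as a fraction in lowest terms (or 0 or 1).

w + u = 1/3 + 2/3 = 2/3
¬(w + u) = ¬2/3 = 1/3
w ⇔ u = 1/3 ⇔ 2/3 = 2/3
¬(w ⇔ u) = ¬2/3 = 1/3
¬(w + u) ⇒ ¬(w ⇔ u) = 1/3 ⇒ 1/3 = 1
v ⇔ w = 1/3 ⇔ 1/3 = 1
(v ⇔ w) ⇒ w = 1 ⇒ 1/3 = 1/3
(¬(w + u) ⇒ ¬(w ⇔ u)) ⇔ ((v ⇔ w) ⇒ w) = 1 ⇔ 1/3 = 1/3
¬u = ¬2/3 = 1/3
w ⇔ ¬u = 1/3 ⇔ 1/3 = 1
v ⇒ u = 1/3 ⇒ 2/3 = 1
(v ⇒ u) ⇒ w = 1 ⇒ 1/3 = 1/3
(w ⇔ ¬u) + ((v ⇒ u) ⇒ w) = 1 + 1/3 = 1
((¬(w + u) ⇒ ¬(w ⇔ u)) ⇔ ((v ⇔ w) ⇒ w)) ⇒ ((w ⇔ ¬u) + ((v ⇒ u) ⇒ w)) = 1/3 ⇒ 1 = 1
¬v = ¬1/3 = 2/3
¬v = ¬1/3 = 2/3
¬v ⇔ ¬v = 2/3 ⇔ 2/3 = 1
u ⇒ w = 2/3 ⇒ 1/3 = 2/3
(u ⇒ w) ⇒ u = 2/3 ⇒ 2/3 = 1
(¬v ⇔ ¬v) ⇒ ((u ⇒ w) ⇒ u) = 1 ⇒ 1 = 1
u ⇒ w = 2/3 ⇒ 1/3 = 2/3
u ⇒ v = 2/3 ⇒ 1/3 = 2/3
v ⇒ u = 1/3 ⇒ 2/3 = 1
(u ⇒ v) ⇒ (v ⇒ u) = 2/3 ⇒ 1 = 1
(u ⇒ w) ⇒ ((u ⇒ v) ⇒ (v ⇒ u)) = 2/3 ⇒ 1 = 1
((¬v ⇔ ¬v) ⇒ ((u ⇒ w) ⇒ u)) + ((u ⇒ w) ⇒ ((u ⇒ v) ⇒ (v ⇒ u))) = 1 + 1 = 1
w + w = 1/3 + 1/3 = 1/3
u ⇒ v = 2/3 ⇒ 1/3 = 2/3
¬(u ⇒ v) = ¬2/3 = 1/3
(w + w) ⇒ ¬(u ⇒ v) = 1/3 ⇒ 1/3 = 1
u ⇒ w = 2/3 ⇒ 1/3 = 2/3
v ⇒ u = 1/3 ⇒ 2/3 = 1
(u ⇒ w) ⇔ (v ⇒ u) = 2/3 ⇔ 1 = 2/3
¬((u ⇒ w) ⇔ (v ⇒ u)) = ¬2/3 = 1/3
((w + w) ⇒ ¬(u ⇒ v)) ⇔ ¬((u ⇒ w) ⇔ (v ⇒ u)) = 1 ⇔ 1/3 = 1/3
(((¬v ⇔ ¬v) ⇒ ((u ⇒ w) ⇒ u)) + ((u ⇒ w) ⇒ ((u ⇒ v) ⇒ (v ⇒ u)))) ⇒ (((w + w) ⇒ ¬(u ⇒ v)) ⇔ ¬((u ⇒ w) ⇔ (v ⇒ u))) = 1 ⇒ 1/3 = 1/3
(((¬(w + u) ⇒ ¬(w ⇔ u)) ⇔ ((v ⇔ w) ⇒ w)) ⇒ ((w ⇔ ¬u) + ((v ⇒ u) ⇒ w))) ⇔ ((((¬v ⇔ ¬v) ⇒ ((u ⇒ w) ⇒ u)) + ((u ⇒ w) ⇒ ((u ⇒ v) ⇒ (v ⇒ u)))) ⇒ (((w + w) ⇒ ¬(u ⇒ v)) ⇔ ¬((u ⇒ w) ⇔ (v ⇒ u)))) = 1 ⇔ 1/3 = 1/3
u ⇒ v = 2/3 ⇒ 1/3 = 2/3
v ⇔ v = 1/3 ⇔ 1/3 = 1
(u ⇒ v) ⇒ (v ⇔ v) = 2/3 ⇒ 1 = 1
¬((u ⇒ v) ⇒ (v ⇔ v)) = ¬1 = 0
v ⇒ w = 1/3 ⇒ 1/3 = 1
(v ⇒ w) ⇒ w = 1 ⇒ 1/3 = 1/3
¬((v ⇒ w) ⇒ w) = ¬1/3 = 2/3
¬((u ⇒ v) ⇒ (v ⇔ v)) + ¬((v ⇒ w) ⇒ w) = 0 + 2/3 = 2/3
¬(¬((u ⇒ v) ⇒ (v ⇔ v)) + ¬((v ⇒ w) ⇒ w)) = ¬2/3 = 1/3
w + w = 1/3 + 1/3 = 1/3
(w + w) + w = 1/3 + 1/3 = 1/3
w ⇒ w = 1/3 ⇒ 1/3 = 1
((w + w) + w) + (w ⇒ w) = 1/3 + 1 = 1
¬(((w + w) + w) + (w ⇒ w)) = ¬1 = 0
¬(¬((u ⇒ v) ⇒ (v ⇔ v)) + ¬((v ⇒ w) ⇒ w)) ⇒ ¬(((w + w) + w) + (w ⇒ w)) = 1/3 ⇒ 0 = 2/3
((((¬(w + u) ⇒ ¬(w ⇔ u)) ⇔ ((v ⇔ w) ⇒ w)) ⇒ ((w ⇔ ¬u) + ((v ⇒ u) ⇒ w))) ⇔ ((((¬v ⇔ ¬v) ⇒ ((u ⇒ w) ⇒ u)) + ((u ⇒ w) ⇒ ((u ⇒ v) ⇒ (v ⇒ u)))) ⇒ (((w + w) ⇒ ¬(u ⇒ v)) ⇔ ¬((u ⇒ w) ⇔ (v ⇒ u))))) + (¬(¬((u ⇒ v) ⇒ (v ⇔ v)) + ¬((v ⇒ w) ⇒ w)) ⇒ ¬(((w + w) + w) + (w ⇒ w))) = 1/3 + 2/3 = 2/3

2/3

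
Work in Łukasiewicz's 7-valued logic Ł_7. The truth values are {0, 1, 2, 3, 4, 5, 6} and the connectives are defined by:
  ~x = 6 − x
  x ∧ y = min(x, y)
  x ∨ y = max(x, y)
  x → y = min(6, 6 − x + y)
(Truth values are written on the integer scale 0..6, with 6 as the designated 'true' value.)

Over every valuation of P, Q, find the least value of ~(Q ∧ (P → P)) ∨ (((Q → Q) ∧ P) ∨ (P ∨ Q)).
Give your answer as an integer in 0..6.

3

Take P = 0, Q = 3:
P → P = 0 → 0 = 6
Q ∧ (P → P) = 3 ∧ 6 = 3
~(Q ∧ (P → P)) = ~3 = 3
Q → Q = 3 → 3 = 6
(Q → Q) ∧ P = 6 ∧ 0 = 0
P ∨ Q = 0 ∨ 3 = 3
((Q → Q) ∧ P) ∨ (P ∨ Q) = 0 ∨ 3 = 3
~(Q ∧ (P → P)) ∨ (((Q → Q) ∧ P) ∨ (P ∨ Q)) = 3 ∨ 3 = 3
No assignment yields a value below 3, so this is the minimum.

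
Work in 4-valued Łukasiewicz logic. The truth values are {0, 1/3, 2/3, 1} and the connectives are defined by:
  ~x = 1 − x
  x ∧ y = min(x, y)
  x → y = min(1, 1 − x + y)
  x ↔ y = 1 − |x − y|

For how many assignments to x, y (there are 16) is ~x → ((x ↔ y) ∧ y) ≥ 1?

x = 0, y = 0 ↦ 0  <
x = 0, y = 1/3 ↦ 1/3  <
x = 0, y = 2/3 ↦ 1/3  <
x = 0, y = 1 ↦ 0  <
x = 1/3, y = 0 ↦ 1/3  <
x = 1/3, y = 1/3 ↦ 2/3  <
x = 1/3, y = 2/3 ↦ 1  ≥
x = 1/3, y = 1 ↦ 2/3  <
x = 2/3, y = 0 ↦ 2/3  <
x = 2/3, y = 1/3 ↦ 1  ≥
x = 2/3, y = 2/3 ↦ 1  ≥
x = 2/3, y = 1 ↦ 1  ≥
x = 1, y = 0 ↦ 1  ≥
x = 1, y = 1/3 ↦ 1  ≥
x = 1, y = 2/3 ↦ 1  ≥
x = 1, y = 1 ↦ 1  ≥
So 8 of the 16 assignments meet the threshold.

8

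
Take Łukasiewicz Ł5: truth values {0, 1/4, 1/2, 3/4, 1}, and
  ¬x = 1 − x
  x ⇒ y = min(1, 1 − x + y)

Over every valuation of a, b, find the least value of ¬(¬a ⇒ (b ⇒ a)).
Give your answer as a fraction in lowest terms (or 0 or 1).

Take a = 0, b = 0:
¬a = ¬0 = 1
b ⇒ a = 0 ⇒ 0 = 1
¬a ⇒ (b ⇒ a) = 1 ⇒ 1 = 1
¬(¬a ⇒ (b ⇒ a)) = ¬1 = 0
No assignment yields a value below 0, so this is the minimum.

0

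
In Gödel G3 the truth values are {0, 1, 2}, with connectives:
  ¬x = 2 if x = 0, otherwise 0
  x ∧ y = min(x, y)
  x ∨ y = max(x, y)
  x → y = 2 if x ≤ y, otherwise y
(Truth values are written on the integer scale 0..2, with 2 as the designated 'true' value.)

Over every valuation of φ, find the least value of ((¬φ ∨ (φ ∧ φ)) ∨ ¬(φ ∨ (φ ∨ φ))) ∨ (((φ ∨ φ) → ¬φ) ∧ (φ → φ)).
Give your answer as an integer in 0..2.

Take φ = 1:
¬φ = ¬1 = 0
φ ∧ φ = 1 ∧ 1 = 1
¬φ ∨ (φ ∧ φ) = 0 ∨ 1 = 1
φ ∨ φ = 1 ∨ 1 = 1
φ ∨ (φ ∨ φ) = 1 ∨ 1 = 1
¬(φ ∨ (φ ∨ φ)) = ¬1 = 0
(¬φ ∨ (φ ∧ φ)) ∨ ¬(φ ∨ (φ ∨ φ)) = 1 ∨ 0 = 1
φ ∨ φ = 1 ∨ 1 = 1
¬φ = ¬1 = 0
(φ ∨ φ) → ¬φ = 1 → 0 = 0
φ → φ = 1 → 1 = 2
((φ ∨ φ) → ¬φ) ∧ (φ → φ) = 0 ∧ 2 = 0
((¬φ ∨ (φ ∧ φ)) ∨ ¬(φ ∨ (φ ∨ φ))) ∨ (((φ ∨ φ) → ¬φ) ∧ (φ → φ)) = 1 ∨ 0 = 1
No assignment yields a value below 1, so this is the minimum.

1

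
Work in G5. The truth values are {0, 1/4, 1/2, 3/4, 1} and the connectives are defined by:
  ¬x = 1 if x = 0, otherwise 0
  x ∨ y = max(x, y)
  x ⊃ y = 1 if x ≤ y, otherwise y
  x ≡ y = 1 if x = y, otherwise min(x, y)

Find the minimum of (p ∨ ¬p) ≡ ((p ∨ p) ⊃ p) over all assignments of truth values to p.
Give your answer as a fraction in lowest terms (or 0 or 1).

Take p = 1/4:
¬p = ¬1/4 = 0
p ∨ ¬p = 1/4 ∨ 0 = 1/4
p ∨ p = 1/4 ∨ 1/4 = 1/4
(p ∨ p) ⊃ p = 1/4 ⊃ 1/4 = 1
(p ∨ ¬p) ≡ ((p ∨ p) ⊃ p) = 1/4 ≡ 1 = 1/4
No assignment yields a value below 1/4, so this is the minimum.

1/4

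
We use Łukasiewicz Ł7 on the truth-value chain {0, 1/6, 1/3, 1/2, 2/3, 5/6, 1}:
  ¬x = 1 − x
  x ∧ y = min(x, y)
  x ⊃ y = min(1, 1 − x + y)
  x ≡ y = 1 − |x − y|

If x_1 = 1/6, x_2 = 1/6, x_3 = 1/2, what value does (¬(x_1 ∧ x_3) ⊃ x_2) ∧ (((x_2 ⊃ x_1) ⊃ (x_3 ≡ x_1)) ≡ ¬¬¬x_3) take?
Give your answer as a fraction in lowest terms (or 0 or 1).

x_1 ∧ x_3 = 1/6 ∧ 1/2 = 1/6
¬(x_1 ∧ x_3) = ¬1/6 = 5/6
¬(x_1 ∧ x_3) ⊃ x_2 = 5/6 ⊃ 1/6 = 1/3
x_2 ⊃ x_1 = 1/6 ⊃ 1/6 = 1
x_3 ≡ x_1 = 1/2 ≡ 1/6 = 2/3
(x_2 ⊃ x_1) ⊃ (x_3 ≡ x_1) = 1 ⊃ 2/3 = 2/3
¬x_3 = ¬1/2 = 1/2
¬¬x_3 = ¬1/2 = 1/2
¬¬¬x_3 = ¬1/2 = 1/2
((x_2 ⊃ x_1) ⊃ (x_3 ≡ x_1)) ≡ ¬¬¬x_3 = 2/3 ≡ 1/2 = 5/6
(¬(x_1 ∧ x_3) ⊃ x_2) ∧ (((x_2 ⊃ x_1) ⊃ (x_3 ≡ x_1)) ≡ ¬¬¬x_3) = 1/3 ∧ 5/6 = 1/3

1/3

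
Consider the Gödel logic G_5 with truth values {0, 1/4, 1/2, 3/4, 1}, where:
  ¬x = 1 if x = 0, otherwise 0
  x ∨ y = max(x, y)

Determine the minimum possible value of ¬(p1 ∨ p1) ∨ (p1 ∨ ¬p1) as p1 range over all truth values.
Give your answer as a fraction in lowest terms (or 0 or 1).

Take p1 = 1/4:
p1 ∨ p1 = 1/4 ∨ 1/4 = 1/4
¬(p1 ∨ p1) = ¬1/4 = 0
¬p1 = ¬1/4 = 0
p1 ∨ ¬p1 = 1/4 ∨ 0 = 1/4
¬(p1 ∨ p1) ∨ (p1 ∨ ¬p1) = 0 ∨ 1/4 = 1/4
No assignment yields a value below 1/4, so this is the minimum.

1/4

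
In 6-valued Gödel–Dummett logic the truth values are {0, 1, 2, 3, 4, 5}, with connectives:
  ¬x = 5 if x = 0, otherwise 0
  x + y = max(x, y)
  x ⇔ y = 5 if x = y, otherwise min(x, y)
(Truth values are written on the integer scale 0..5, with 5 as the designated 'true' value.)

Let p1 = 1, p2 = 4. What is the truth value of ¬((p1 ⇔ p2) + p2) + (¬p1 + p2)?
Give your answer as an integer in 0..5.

p1 ⇔ p2 = 1 ⇔ 4 = 1
(p1 ⇔ p2) + p2 = 1 + 4 = 4
¬((p1 ⇔ p2) + p2) = ¬4 = 0
¬p1 = ¬1 = 0
¬p1 + p2 = 0 + 4 = 4
¬((p1 ⇔ p2) + p2) + (¬p1 + p2) = 0 + 4 = 4

4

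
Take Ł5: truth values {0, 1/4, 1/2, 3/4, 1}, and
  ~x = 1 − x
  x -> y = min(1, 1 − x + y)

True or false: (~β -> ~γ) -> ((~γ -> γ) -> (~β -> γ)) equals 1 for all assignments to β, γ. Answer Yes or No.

Yes

At β = 1, γ = 1/4, for instance:
~β = ~1 = 0
~γ = ~1/4 = 3/4
~β -> ~γ = 0 -> 3/4 = 1
~γ -> γ = 3/4 -> 1/4 = 1/2
~β -> γ = 0 -> 1/4 = 1
(~γ -> γ) -> (~β -> γ) = 1/2 -> 1 = 1
(~β -> ~γ) -> ((~γ -> γ) -> (~β -> γ)) = 1 -> 1 = 1
and checking the remaining 24 assignments likewise gives ≥ 1 in every case.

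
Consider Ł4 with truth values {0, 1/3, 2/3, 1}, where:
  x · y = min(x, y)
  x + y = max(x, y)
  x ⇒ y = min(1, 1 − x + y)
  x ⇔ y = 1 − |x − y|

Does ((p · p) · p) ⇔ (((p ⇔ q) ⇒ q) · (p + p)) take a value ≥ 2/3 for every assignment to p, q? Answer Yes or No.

Yes

p = 0, q = 0 ↦ 1
p = 0, q = 1/3 ↦ 1
p = 0, q = 2/3 ↦ 1
p = 0, q = 1 ↦ 1
p = 1/3, q = 0 ↦ 1
p = 1/3, q = 1/3 ↦ 1
p = 1/3, q = 2/3 ↦ 1
p = 1/3, q = 1 ↦ 1
p = 2/3, q = 0 ↦ 1
p = 2/3, q = 1/3 ↦ 1
p = 2/3, q = 2/3 ↦ 1
p = 2/3, q = 1 ↦ 1
p = 1, q = 0 ↦ 1
p = 1, q = 1/3 ↦ 1
p = 1, q = 2/3 ↦ 1
p = 1, q = 1 ↦ 1
Every assignment gives a value ≥ 2/3.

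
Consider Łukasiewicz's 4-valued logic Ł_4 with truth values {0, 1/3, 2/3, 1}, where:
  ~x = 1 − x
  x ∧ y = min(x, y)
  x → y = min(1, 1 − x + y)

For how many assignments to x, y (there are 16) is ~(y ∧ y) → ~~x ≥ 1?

x = 0, y = 0 ↦ 0  <
x = 0, y = 1/3 ↦ 1/3  <
x = 0, y = 2/3 ↦ 2/3  <
x = 0, y = 1 ↦ 1  ≥
x = 1/3, y = 0 ↦ 1/3  <
x = 1/3, y = 1/3 ↦ 2/3  <
x = 1/3, y = 2/3 ↦ 1  ≥
x = 1/3, y = 1 ↦ 1  ≥
x = 2/3, y = 0 ↦ 2/3  <
x = 2/3, y = 1/3 ↦ 1  ≥
x = 2/3, y = 2/3 ↦ 1  ≥
x = 2/3, y = 1 ↦ 1  ≥
x = 1, y = 0 ↦ 1  ≥
x = 1, y = 1/3 ↦ 1  ≥
x = 1, y = 2/3 ↦ 1  ≥
x = 1, y = 1 ↦ 1  ≥
So 10 of the 16 assignments meet the threshold.

10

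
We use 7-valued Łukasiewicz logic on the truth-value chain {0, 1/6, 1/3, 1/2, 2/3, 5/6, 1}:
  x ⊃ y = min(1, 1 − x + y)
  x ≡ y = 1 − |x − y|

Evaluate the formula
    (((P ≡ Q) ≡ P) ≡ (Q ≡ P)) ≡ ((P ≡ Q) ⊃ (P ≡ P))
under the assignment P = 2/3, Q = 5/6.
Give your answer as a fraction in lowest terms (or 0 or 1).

1

P ≡ Q = 2/3 ≡ 5/6 = 5/6
(P ≡ Q) ≡ P = 5/6 ≡ 2/3 = 5/6
Q ≡ P = 5/6 ≡ 2/3 = 5/6
((P ≡ Q) ≡ P) ≡ (Q ≡ P) = 5/6 ≡ 5/6 = 1
P ≡ Q = 2/3 ≡ 5/6 = 5/6
P ≡ P = 2/3 ≡ 2/3 = 1
(P ≡ Q) ⊃ (P ≡ P) = 5/6 ⊃ 1 = 1
(((P ≡ Q) ≡ P) ≡ (Q ≡ P)) ≡ ((P ≡ Q) ⊃ (P ≡ P)) = 1 ≡ 1 = 1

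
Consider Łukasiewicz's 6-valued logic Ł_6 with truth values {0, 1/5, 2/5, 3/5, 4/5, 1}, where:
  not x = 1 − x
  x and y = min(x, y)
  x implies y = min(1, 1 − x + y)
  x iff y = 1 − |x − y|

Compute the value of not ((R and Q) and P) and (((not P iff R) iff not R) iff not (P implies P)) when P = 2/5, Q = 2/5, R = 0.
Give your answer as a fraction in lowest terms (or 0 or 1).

R and Q = 0 and 2/5 = 0
(R and Q) and P = 0 and 2/5 = 0
not ((R and Q) and P) = not 0 = 1
not P = not 2/5 = 3/5
not P iff R = 3/5 iff 0 = 2/5
not R = not 0 = 1
(not P iff R) iff not R = 2/5 iff 1 = 2/5
P implies P = 2/5 implies 2/5 = 1
not (P implies P) = not 1 = 0
((not P iff R) iff not R) iff not (P implies P) = 2/5 iff 0 = 3/5
not ((R and Q) and P) and (((not P iff R) iff not R) iff not (P implies P)) = 1 and 3/5 = 3/5

3/5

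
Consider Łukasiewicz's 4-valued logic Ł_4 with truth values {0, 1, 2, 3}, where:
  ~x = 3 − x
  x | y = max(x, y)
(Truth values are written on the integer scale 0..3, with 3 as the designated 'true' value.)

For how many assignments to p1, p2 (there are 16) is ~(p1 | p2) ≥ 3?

p1 = 0, p2 = 0 ↦ 3  ≥
p1 = 0, p2 = 1 ↦ 2  <
p1 = 0, p2 = 2 ↦ 1  <
p1 = 0, p2 = 3 ↦ 0  <
p1 = 1, p2 = 0 ↦ 2  <
p1 = 1, p2 = 1 ↦ 2  <
p1 = 1, p2 = 2 ↦ 1  <
p1 = 1, p2 = 3 ↦ 0  <
p1 = 2, p2 = 0 ↦ 1  <
p1 = 2, p2 = 1 ↦ 1  <
p1 = 2, p2 = 2 ↦ 1  <
p1 = 2, p2 = 3 ↦ 0  <
p1 = 3, p2 = 0 ↦ 0  <
p1 = 3, p2 = 1 ↦ 0  <
p1 = 3, p2 = 2 ↦ 0  <
p1 = 3, p2 = 3 ↦ 0  <
So 1 of the 16 assignments meets the threshold.

1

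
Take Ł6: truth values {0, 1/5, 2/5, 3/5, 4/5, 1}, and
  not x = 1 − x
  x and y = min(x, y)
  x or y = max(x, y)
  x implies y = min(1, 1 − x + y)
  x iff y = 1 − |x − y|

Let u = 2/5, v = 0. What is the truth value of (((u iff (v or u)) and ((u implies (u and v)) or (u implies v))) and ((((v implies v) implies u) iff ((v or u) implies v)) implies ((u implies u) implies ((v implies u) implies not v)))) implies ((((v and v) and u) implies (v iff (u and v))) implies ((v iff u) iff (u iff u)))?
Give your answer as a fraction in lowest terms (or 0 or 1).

1

v or u = 0 or 2/5 = 2/5
u iff (v or u) = 2/5 iff 2/5 = 1
u and v = 2/5 and 0 = 0
u implies (u and v) = 2/5 implies 0 = 3/5
u implies v = 2/5 implies 0 = 3/5
(u implies (u and v)) or (u implies v) = 3/5 or 3/5 = 3/5
(u iff (v or u)) and ((u implies (u and v)) or (u implies v)) = 1 and 3/5 = 3/5
v implies v = 0 implies 0 = 1
(v implies v) implies u = 1 implies 2/5 = 2/5
v or u = 0 or 2/5 = 2/5
(v or u) implies v = 2/5 implies 0 = 3/5
((v implies v) implies u) iff ((v or u) implies v) = 2/5 iff 3/5 = 4/5
u implies u = 2/5 implies 2/5 = 1
v implies u = 0 implies 2/5 = 1
not v = not 0 = 1
(v implies u) implies not v = 1 implies 1 = 1
(u implies u) implies ((v implies u) implies not v) = 1 implies 1 = 1
(((v implies v) implies u) iff ((v or u) implies v)) implies ((u implies u) implies ((v implies u) implies not v)) = 4/5 implies 1 = 1
((u iff (v or u)) and ((u implies (u and v)) or (u implies v))) and ((((v implies v) implies u) iff ((v or u) implies v)) implies ((u implies u) implies ((v implies u) implies not v))) = 3/5 and 1 = 3/5
v and v = 0 and 0 = 0
(v and v) and u = 0 and 2/5 = 0
u and v = 2/5 and 0 = 0
v iff (u and v) = 0 iff 0 = 1
((v and v) and u) implies (v iff (u and v)) = 0 implies 1 = 1
v iff u = 0 iff 2/5 = 3/5
u iff u = 2/5 iff 2/5 = 1
(v iff u) iff (u iff u) = 3/5 iff 1 = 3/5
(((v and v) and u) implies (v iff (u and v))) implies ((v iff u) iff (u iff u)) = 1 implies 3/5 = 3/5
(((u iff (v or u)) and ((u implies (u and v)) or (u implies v))) and ((((v implies v) implies u) iff ((v or u) implies v)) implies ((u implies u) implies ((v implies u) implies not v)))) implies ((((v and v) and u) implies (v iff (u and v))) implies ((v iff u) iff (u iff u))) = 3/5 implies 3/5 = 1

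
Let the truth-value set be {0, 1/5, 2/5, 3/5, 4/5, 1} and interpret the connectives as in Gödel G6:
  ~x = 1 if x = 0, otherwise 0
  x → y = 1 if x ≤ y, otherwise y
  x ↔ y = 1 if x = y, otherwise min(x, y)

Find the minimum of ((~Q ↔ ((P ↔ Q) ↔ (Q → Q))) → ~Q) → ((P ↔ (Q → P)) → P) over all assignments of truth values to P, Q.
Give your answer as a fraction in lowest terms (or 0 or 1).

Take P = 1/5, Q = 2/5:
~Q = ~2/5 = 0
P ↔ Q = 1/5 ↔ 2/5 = 1/5
Q → Q = 2/5 → 2/5 = 1
(P ↔ Q) ↔ (Q → Q) = 1/5 ↔ 1 = 1/5
~Q ↔ ((P ↔ Q) ↔ (Q → Q)) = 0 ↔ 1/5 = 0
~Q = ~2/5 = 0
(~Q ↔ ((P ↔ Q) ↔ (Q → Q))) → ~Q = 0 → 0 = 1
Q → P = 2/5 → 1/5 = 1/5
P ↔ (Q → P) = 1/5 ↔ 1/5 = 1
(P ↔ (Q → P)) → P = 1 → 1/5 = 1/5
((~Q ↔ ((P ↔ Q) ↔ (Q → Q))) → ~Q) → ((P ↔ (Q → P)) → P) = 1 → 1/5 = 1/5
No assignment yields a value below 1/5, so this is the minimum.

1/5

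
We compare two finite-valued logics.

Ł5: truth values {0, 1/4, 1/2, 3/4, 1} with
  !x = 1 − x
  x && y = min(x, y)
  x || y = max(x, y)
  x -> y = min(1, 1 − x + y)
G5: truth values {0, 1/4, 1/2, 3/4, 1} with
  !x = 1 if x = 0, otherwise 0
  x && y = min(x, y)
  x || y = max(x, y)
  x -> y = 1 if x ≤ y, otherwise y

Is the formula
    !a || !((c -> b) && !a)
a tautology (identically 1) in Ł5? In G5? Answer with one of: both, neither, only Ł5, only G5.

only G5

In Ł5: at a = 1/4, b = 0, c = 0 the value is 3/4 — not a tautology.
In G5: every assignment gives 1 — tautology.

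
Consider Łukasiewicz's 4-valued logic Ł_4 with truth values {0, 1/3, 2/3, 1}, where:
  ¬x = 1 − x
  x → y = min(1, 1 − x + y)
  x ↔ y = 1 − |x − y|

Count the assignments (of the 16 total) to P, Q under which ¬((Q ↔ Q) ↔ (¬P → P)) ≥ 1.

P = 0, Q = 0 ↦ 1  ≥
P = 0, Q = 1/3 ↦ 1  ≥
P = 0, Q = 2/3 ↦ 1  ≥
P = 0, Q = 1 ↦ 1  ≥
P = 1/3, Q = 0 ↦ 1/3  <
P = 1/3, Q = 1/3 ↦ 1/3  <
P = 1/3, Q = 2/3 ↦ 1/3  <
P = 1/3, Q = 1 ↦ 1/3  <
P = 2/3, Q = 0 ↦ 0  <
P = 2/3, Q = 1/3 ↦ 0  <
P = 2/3, Q = 2/3 ↦ 0  <
P = 2/3, Q = 1 ↦ 0  <
P = 1, Q = 0 ↦ 0  <
P = 1, Q = 1/3 ↦ 0  <
P = 1, Q = 2/3 ↦ 0  <
P = 1, Q = 1 ↦ 0  <
So 4 of the 16 assignments meet the threshold.

4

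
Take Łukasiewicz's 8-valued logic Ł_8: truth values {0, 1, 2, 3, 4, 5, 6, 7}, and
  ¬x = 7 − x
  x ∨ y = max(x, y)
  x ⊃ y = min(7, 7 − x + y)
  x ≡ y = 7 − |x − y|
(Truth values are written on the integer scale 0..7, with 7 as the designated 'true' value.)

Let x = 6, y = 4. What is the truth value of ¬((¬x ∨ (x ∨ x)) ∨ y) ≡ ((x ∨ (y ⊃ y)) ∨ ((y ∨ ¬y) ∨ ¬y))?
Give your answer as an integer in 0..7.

¬x = ¬6 = 1
x ∨ x = 6 ∨ 6 = 6
¬x ∨ (x ∨ x) = 1 ∨ 6 = 6
(¬x ∨ (x ∨ x)) ∨ y = 6 ∨ 4 = 6
¬((¬x ∨ (x ∨ x)) ∨ y) = ¬6 = 1
y ⊃ y = 4 ⊃ 4 = 7
x ∨ (y ⊃ y) = 6 ∨ 7 = 7
¬y = ¬4 = 3
y ∨ ¬y = 4 ∨ 3 = 4
¬y = ¬4 = 3
(y ∨ ¬y) ∨ ¬y = 4 ∨ 3 = 4
(x ∨ (y ⊃ y)) ∨ ((y ∨ ¬y) ∨ ¬y) = 7 ∨ 4 = 7
¬((¬x ∨ (x ∨ x)) ∨ y) ≡ ((x ∨ (y ⊃ y)) ∨ ((y ∨ ¬y) ∨ ¬y)) = 1 ≡ 7 = 1

1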